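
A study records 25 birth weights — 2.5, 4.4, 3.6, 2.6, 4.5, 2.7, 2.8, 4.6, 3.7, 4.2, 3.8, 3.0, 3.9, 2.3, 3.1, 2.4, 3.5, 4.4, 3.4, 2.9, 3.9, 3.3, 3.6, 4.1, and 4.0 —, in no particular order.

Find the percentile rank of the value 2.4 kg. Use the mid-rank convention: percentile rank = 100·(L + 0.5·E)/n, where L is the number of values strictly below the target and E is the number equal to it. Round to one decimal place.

Sorted: 2.3, 2.4, 2.5, 2.6, 2.7, 2.8, 2.9, 3.0, 3.1, 3.3, 3.4, 3.5, 3.6, 3.6, 3.7, 3.8, 3.9, 3.9, 4.0, 4.1, 4.2, 4.4, 4.4, 4.5, 4.6.
Count below 2.4: L = 1; count equal: E = 1; n = 25.
Percentile rank = 100·(1 + 0.5·1)/25 = 100·1.5/25 = 6.

6.0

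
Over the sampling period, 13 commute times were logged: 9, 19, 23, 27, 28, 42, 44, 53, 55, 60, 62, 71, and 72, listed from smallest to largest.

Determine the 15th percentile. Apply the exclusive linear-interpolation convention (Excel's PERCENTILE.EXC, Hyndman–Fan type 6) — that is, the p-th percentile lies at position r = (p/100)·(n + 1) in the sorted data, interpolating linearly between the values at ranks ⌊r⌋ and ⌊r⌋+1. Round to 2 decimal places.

19.40

n = 13.
r = (15/100)·(13 + 1) = 2.1.
Rank 2 is 19 and rank 3 is 23.
Interpolate: 19 + 0.1·(23 − 19) = 19 + 0.1·4 = 19.4.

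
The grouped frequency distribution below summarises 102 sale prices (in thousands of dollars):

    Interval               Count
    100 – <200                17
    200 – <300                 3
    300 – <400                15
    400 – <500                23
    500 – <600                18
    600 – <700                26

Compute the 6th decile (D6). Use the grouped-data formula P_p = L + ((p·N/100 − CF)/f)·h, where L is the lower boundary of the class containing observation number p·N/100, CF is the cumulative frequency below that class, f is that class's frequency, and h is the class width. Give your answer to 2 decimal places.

N = 102; target position k = 60/100 · 102 = 61.2.
Cumulative frequencies: 17, 20, 35, 58, 76, 102.
Observation 61.2 falls in the class 500 – <600.
L = 500, CF = 58, f = 18, h = 100.
P60 = 500 + ((61.2 − 58)/18)·100 = 500 + 17.7778 = 517.778.

517.78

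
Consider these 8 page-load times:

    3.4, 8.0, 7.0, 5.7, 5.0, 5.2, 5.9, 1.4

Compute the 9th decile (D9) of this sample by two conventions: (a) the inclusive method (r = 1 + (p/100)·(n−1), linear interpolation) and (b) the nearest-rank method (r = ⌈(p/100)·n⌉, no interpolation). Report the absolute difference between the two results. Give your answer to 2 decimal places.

Sorted: 1.4, 3.4, 5.0, 5.2, 5.7, 5.9, 7.0, 8.0.
n = 8.
(a) r = 7.3; between ranks 7 (7.0) and 8 (8.0): 7.3.
(b) the nearest-rank method: rank 8 → 8.
|7.3 − 8| = 0.7.

0.70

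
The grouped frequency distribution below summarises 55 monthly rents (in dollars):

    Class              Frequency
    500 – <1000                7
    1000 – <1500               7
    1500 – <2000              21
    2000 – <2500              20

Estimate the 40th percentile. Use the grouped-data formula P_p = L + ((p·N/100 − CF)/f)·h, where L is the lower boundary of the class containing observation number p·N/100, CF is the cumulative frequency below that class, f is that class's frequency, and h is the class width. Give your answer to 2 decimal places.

1690.48

N = 55; target position k = 40/100 · 55 = 22.
Cumulative frequencies: 7, 14, 35, 55.
Observation 22 falls in the class 1500 – <2000.
L = 1500, CF = 14, f = 21, h = 500.
P40 = 1500 + ((22 − 14)/21)·500 = 1500 + 190.476 = 1690.48.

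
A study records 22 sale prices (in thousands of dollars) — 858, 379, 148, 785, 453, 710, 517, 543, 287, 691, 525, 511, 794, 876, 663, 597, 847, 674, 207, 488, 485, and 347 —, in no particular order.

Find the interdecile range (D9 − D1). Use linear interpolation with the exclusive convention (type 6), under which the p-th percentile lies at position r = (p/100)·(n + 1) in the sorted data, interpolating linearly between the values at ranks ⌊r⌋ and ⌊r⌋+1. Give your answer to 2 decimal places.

623.70

Sorted: 148, 207, 287, 347, 379, 453, 485, 488, 511, 517, 525, 543, 597, 663, 674, 691, 710, 785, 794, 847, 858, 876.
n = 22.
P10: r = 2.3; ranks 2–3 are 207, 287; interpolating gives 231.
P90: r = 20.7; ranks 20–21 are 847, 858; interpolating gives 854.7.
Difference: 854.7 − 231 = 623.7.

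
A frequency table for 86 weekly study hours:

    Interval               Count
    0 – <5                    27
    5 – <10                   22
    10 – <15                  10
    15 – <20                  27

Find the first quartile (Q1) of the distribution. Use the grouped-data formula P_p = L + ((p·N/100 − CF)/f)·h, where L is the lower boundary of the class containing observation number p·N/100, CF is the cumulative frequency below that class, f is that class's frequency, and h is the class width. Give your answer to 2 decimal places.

N = 86; target position k = 25/100 · 86 = 21.5.
Cumulative frequencies: 27, 49, 59, 86.
Observation 21.5 falls in the class 0 – <5.
L = 0, CF = 0, f = 27, h = 5.
P25 = 0 + ((21.5 − 0)/27)·5 = 0 + 3.98148 = 3.98148.

3.98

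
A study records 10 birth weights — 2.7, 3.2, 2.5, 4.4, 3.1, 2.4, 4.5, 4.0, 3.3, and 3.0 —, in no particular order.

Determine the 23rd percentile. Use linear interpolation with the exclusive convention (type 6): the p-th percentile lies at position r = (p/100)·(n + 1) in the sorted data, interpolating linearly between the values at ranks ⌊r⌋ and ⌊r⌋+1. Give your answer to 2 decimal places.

2.61

Sorted: 2.4, 2.5, 2.7, 3.0, 3.1, 3.2, 3.3, 4.0, 4.4, 4.5.
n = 10.
r = (23/100)·(10 + 1) = 2.53.
Rank 2 is 2.5 and rank 3 is 2.7.
Interpolate: 2.5 + 0.53·(2.7 − 2.5) = 2.5 + 0.53·0.2 = 2.606.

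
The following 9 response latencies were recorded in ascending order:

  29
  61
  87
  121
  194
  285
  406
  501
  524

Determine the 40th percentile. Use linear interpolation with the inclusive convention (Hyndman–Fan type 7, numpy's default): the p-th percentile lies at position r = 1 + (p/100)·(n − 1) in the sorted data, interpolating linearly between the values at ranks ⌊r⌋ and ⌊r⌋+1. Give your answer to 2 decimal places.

n = 9.
r = 1 + (40/100)·(9 − 1) = 1 + 3.2 = 4.2.
Rank 4 is 121 and rank 5 is 194.
Interpolate: 121 + 0.2·(194 − 121) = 121 + 0.2·73 = 135.6.

135.60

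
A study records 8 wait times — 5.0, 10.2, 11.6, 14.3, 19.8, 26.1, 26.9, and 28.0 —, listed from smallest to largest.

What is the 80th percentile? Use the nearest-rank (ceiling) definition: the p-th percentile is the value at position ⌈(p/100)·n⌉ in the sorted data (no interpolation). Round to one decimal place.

n = 8.
Position = ⌈80/100 · 8⌉ = ⌈6.4⌉ = 7.
The value at rank 7 is 26.9.

26.9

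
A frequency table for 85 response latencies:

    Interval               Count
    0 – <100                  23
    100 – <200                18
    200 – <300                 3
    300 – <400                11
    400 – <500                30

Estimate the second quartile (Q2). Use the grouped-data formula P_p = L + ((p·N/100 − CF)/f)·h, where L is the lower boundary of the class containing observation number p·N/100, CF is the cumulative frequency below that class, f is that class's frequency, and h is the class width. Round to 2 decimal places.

N = 85; target position k = 50/100 · 85 = 42.5.
Cumulative frequencies: 23, 41, 44, 55, 85.
Observation 42.5 falls in the class 200 – <300.
L = 200, CF = 41, f = 3, h = 100.
P50 = 200 + ((42.5 − 41)/3)·100 = 200 + 50 = 250.

250.00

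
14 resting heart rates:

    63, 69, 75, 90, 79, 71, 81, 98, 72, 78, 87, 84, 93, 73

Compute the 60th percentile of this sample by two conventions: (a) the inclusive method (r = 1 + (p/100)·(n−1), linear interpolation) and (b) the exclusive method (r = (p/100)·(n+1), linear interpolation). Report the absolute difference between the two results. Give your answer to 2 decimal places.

0.40

Sorted: 63, 69, 71, 72, 73, 75, 78, 79, 81, 84, 87, 90, 93, 98.
n = 14.
(a) r = 8.8; between ranks 8 (79) and 9 (81): 80.6.
(b) r = 9 → value at rank 9 = 81.
|80.6 − 81| = 0.4.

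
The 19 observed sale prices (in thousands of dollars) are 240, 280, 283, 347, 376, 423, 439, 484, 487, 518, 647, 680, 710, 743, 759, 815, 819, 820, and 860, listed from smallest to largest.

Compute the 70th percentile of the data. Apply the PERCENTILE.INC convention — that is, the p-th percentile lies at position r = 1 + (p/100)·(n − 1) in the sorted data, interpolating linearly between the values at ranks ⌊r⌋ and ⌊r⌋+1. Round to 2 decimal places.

n = 19.
r = 1 + (70/100)·(19 − 1) = 1 + 12.6 = 13.6.
Rank 13 is 710 and rank 14 is 743.
Interpolate: 710 + 0.6·(743 − 710) = 710 + 0.6·33 = 729.8.

729.80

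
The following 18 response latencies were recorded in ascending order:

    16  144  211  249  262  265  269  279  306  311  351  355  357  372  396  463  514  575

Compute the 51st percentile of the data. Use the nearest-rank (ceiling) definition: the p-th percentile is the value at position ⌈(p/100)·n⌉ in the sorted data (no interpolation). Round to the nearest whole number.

n = 18.
Position = ⌈51/100 · 18⌉ = ⌈9.18⌉ = 10.
The value at rank 10 is 311.

311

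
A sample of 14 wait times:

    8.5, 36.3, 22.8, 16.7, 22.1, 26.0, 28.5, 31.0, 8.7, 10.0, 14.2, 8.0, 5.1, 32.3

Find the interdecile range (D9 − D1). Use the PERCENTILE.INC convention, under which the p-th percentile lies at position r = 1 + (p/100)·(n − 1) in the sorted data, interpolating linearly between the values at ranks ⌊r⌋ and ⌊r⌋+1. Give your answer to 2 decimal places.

Sorted: 5.1, 8.0, 8.5, 8.7, 10.0, 14.2, 16.7, 22.1, 22.8, 26.0, 28.5, 31.0, 32.3, 36.3.
n = 14.
P10: r = 2.3; ranks 2–3 are 8.0, 8.5; interpolating gives 8.15.
P90: r = 12.7; ranks 12–13 are 31.0, 32.3; interpolating gives 31.91.
Difference: 31.91 − 8.15 = 23.76.

23.76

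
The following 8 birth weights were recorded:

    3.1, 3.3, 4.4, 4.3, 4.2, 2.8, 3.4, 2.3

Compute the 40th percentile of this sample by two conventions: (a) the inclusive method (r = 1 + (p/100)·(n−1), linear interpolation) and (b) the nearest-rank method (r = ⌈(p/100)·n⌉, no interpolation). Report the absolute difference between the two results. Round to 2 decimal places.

Sorted: 2.3, 2.8, 3.1, 3.3, 3.4, 4.2, 4.3, 4.4.
n = 8.
(a) r = 3.8; between ranks 3 (3.1) and 4 (3.3): 3.26.
(b) the nearest-rank method: rank 4 → 3.3.
|3.26 − 3.3| = 0.04.

0.04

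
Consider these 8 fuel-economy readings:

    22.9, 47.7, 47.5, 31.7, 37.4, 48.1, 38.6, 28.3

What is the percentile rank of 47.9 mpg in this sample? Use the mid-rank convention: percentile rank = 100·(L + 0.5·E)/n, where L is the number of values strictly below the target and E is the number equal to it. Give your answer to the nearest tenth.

87.5

Sorted: 22.9, 28.3, 31.7, 37.4, 38.6, 47.5, 47.7, 48.1.
Count below 47.9: L = 7; count equal: E = 0; n = 8.
Percentile rank = 100·(7 + 0.5·0)/8 = 100·7/8 = 87.5.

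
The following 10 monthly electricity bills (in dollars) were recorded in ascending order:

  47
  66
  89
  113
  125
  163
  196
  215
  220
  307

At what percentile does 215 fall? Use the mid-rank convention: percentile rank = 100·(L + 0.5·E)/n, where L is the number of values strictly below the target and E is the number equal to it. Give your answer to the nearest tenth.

Count below 215: L = 7; count equal: E = 1; n = 10.
Percentile rank = 100·(7 + 0.5·1)/10 = 100·7.5/10 = 75.

75.0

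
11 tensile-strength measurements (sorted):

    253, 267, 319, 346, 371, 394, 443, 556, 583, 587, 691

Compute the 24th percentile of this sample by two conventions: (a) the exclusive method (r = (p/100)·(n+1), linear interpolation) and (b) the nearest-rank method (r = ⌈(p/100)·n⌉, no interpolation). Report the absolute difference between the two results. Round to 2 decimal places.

6.24

n = 11.
(a) r = 2.88; between ranks 2 (267) and 3 (319): 312.76.
(b) the nearest-rank method: rank 3 → 319.
|312.76 − 319| = 6.24.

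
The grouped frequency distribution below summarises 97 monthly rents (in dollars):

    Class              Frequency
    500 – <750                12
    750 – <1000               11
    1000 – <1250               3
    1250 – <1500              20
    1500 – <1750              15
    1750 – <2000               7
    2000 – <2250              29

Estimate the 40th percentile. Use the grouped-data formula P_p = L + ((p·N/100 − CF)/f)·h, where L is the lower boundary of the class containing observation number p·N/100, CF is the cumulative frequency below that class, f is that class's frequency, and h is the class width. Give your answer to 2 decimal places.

N = 97; target position k = 40/100 · 97 = 38.8.
Cumulative frequencies: 12, 23, 26, 46, 61, 68, 97.
Observation 38.8 falls in the class 1250 – <1500.
L = 1250, CF = 26, f = 20, h = 250.
P40 = 1250 + ((38.8 − 26)/20)·250 = 1250 + 160 = 1410.

1410.00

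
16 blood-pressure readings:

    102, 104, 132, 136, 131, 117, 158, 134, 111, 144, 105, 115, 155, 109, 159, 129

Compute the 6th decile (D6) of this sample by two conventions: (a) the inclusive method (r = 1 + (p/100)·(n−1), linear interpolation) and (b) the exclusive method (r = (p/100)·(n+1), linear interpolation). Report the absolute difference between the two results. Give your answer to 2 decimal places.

Sorted: 102, 104, 105, 109, 111, 115, 117, 129, 131, 132, 134, 136, 144, 155, 158, 159.
n = 16.
(a) r = 10 → value at rank 10 = 132.
(b) r = 10.2; between ranks 10 (132) and 11 (134): 132.4.
|132 − 132.4| = 0.4.

0.40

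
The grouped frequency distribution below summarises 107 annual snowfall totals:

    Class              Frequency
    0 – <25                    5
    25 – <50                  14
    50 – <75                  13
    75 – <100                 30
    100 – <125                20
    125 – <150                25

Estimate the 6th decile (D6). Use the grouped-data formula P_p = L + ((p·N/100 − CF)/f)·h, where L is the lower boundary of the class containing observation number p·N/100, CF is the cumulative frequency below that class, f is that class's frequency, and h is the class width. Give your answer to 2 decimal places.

102.75

N = 107; target position k = 60/100 · 107 = 64.2.
Cumulative frequencies: 5, 19, 32, 62, 82, 107.
Observation 64.2 falls in the class 100 – <125.
L = 100, CF = 62, f = 20, h = 25.
P60 = 100 + ((64.2 − 62)/20)·25 = 100 + 2.75 = 102.75.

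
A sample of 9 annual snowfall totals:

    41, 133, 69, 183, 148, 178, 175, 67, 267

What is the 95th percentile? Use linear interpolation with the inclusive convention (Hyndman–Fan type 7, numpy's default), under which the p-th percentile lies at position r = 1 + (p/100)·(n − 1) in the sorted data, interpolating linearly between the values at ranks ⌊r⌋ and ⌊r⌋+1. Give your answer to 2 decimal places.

Sorted: 41, 67, 69, 133, 148, 175, 178, 183, 267.
n = 9.
r = 1 + (95/100)·(9 − 1) = 1 + 7.6 = 8.6.
Rank 8 is 183 and rank 9 is 267.
Interpolate: 183 + 0.6·(267 − 183) = 183 + 0.6·84 = 233.4.

233.40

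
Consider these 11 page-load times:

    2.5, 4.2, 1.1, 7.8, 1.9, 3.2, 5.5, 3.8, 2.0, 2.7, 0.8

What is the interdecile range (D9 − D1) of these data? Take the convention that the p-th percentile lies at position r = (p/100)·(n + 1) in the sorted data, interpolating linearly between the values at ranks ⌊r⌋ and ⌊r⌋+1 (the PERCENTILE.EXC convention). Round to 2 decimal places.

6.48

Sorted: 0.8, 1.1, 1.9, 2.0, 2.5, 2.7, 3.2, 3.8, 4.2, 5.5, 7.8.
n = 11.
P10: r = 1.2; ranks 1–2 are 0.8, 1.1; interpolating gives 0.86.
P90: r = 10.8; ranks 10–11 are 5.5, 7.8; interpolating gives 7.34.
Difference: 7.34 − 0.86 = 6.48.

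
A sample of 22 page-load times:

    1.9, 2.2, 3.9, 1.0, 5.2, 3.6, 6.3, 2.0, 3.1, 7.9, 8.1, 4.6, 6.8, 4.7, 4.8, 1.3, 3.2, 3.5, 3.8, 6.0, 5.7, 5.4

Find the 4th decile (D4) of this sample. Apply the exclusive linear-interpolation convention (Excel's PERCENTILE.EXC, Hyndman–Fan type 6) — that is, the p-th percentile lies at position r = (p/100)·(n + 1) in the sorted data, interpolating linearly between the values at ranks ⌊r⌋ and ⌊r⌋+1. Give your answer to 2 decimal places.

Sorted: 1.0, 1.3, 1.9, 2.0, 2.2, 3.1, 3.2, 3.5, 3.6, 3.8, 3.9, 4.6, 4.7, 4.8, 5.2, 5.4, 5.7, 6.0, 6.3, 6.8, 7.9, 8.1.
n = 22.
r = (40/100)·(22 + 1) = 9.2.
Rank 9 is 3.6 and rank 10 is 3.8.
Interpolate: 3.6 + 0.2·(3.8 − 3.6) = 3.6 + 0.2·0.2 = 3.64.

3.64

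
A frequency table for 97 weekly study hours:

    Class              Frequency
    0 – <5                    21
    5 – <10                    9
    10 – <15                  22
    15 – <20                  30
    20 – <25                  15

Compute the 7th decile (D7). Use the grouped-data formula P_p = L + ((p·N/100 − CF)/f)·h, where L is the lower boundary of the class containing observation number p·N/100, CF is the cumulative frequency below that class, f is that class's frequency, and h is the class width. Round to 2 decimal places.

17.65

N = 97; target position k = 70/100 · 97 = 67.9.
Cumulative frequencies: 21, 30, 52, 82, 97.
Observation 67.9 falls in the class 15 – <20.
L = 15, CF = 52, f = 30, h = 5.
P70 = 15 + ((67.9 − 52)/30)·5 = 15 + 2.65 = 17.65.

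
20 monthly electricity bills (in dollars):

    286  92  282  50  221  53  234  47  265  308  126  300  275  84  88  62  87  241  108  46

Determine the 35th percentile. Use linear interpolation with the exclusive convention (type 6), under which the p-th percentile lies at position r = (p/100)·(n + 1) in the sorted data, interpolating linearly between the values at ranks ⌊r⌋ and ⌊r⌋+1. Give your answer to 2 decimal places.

87.35

Sorted: 46, 47, 50, 53, 62, 84, 87, 88, 92, 108, 126, 221, 234, 241, 265, 275, 282, 286, 300, 308.
n = 20.
r = (35/100)·(20 + 1) = 7.35.
Rank 7 is 87 and rank 8 is 88.
Interpolate: 87 + 0.35·(88 − 87) = 87 + 0.35·1 = 87.35.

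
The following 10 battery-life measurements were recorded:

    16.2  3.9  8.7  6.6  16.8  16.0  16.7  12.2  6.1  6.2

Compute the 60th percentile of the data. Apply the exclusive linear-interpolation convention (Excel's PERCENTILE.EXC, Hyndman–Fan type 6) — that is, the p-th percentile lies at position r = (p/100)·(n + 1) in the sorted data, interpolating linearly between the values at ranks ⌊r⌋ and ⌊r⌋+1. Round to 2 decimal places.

Sorted: 3.9, 6.1, 6.2, 6.6, 8.7, 12.2, 16.0, 16.2, 16.7, 16.8.
n = 10.
r = (60/100)·(10 + 1) = 6.6.
Rank 6 is 12.2 and rank 7 is 16.0.
Interpolate: 12.2 + 0.6·(16.0 − 12.2) = 12.2 + 0.6·3.8 = 14.48.

14.48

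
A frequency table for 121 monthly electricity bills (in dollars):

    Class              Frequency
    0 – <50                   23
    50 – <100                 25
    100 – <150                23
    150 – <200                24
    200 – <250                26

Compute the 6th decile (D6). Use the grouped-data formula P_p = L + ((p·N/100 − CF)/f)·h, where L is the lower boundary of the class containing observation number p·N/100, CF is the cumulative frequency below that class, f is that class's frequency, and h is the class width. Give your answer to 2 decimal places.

153.33

N = 121; target position k = 60/100 · 121 = 72.6.
Cumulative frequencies: 23, 48, 71, 95, 121.
Observation 72.6 falls in the class 150 – <200.
L = 150, CF = 71, f = 24, h = 50.
P60 = 150 + ((72.6 − 71)/24)·50 = 150 + 3.33333 = 153.333.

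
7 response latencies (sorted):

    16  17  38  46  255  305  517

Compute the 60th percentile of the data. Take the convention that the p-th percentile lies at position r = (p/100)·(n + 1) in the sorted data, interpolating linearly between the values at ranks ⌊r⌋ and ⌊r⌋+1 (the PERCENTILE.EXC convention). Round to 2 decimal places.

213.20

n = 7.
r = (60/100)·(7 + 1) = 4.8.
Rank 4 is 46 and rank 5 is 255.
Interpolate: 46 + 0.8·(255 − 46) = 46 + 0.8·209 = 213.2.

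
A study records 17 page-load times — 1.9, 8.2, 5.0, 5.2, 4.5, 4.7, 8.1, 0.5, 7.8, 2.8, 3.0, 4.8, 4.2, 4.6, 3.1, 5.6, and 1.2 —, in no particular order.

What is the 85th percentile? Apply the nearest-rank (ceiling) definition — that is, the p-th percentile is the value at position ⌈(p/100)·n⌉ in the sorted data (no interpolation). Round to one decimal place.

7.8

Sorted: 0.5, 1.2, 1.9, 2.8, 3.0, 3.1, 4.2, 4.5, 4.6, 4.7, 4.8, 5.0, 5.2, 5.6, 7.8, 8.1, 8.2.
n = 17.
Position = ⌈85/100 · 17⌉ = ⌈14.45⌉ = 15.
The value at rank 15 is 7.8.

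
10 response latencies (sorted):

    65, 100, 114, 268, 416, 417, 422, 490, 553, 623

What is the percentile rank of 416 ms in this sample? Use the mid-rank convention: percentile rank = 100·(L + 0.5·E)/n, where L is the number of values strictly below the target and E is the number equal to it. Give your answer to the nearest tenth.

Count below 416: L = 4; count equal: E = 1; n = 10.
Percentile rank = 100·(4 + 0.5·1)/10 = 100·4.5/10 = 45.

45.0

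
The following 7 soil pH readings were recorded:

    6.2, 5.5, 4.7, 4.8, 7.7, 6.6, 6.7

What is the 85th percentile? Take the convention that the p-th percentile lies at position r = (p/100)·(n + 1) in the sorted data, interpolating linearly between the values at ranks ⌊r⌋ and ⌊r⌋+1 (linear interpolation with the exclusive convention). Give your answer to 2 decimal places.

7.50

Sorted: 4.7, 4.8, 5.5, 6.2, 6.6, 6.7, 7.7.
n = 7.
r = (85/100)·(7 + 1) = 6.8.
Rank 6 is 6.7 and rank 7 is 7.7.
Interpolate: 6.7 + 0.8·(7.7 − 6.7) = 6.7 + 0.8·1 = 7.5.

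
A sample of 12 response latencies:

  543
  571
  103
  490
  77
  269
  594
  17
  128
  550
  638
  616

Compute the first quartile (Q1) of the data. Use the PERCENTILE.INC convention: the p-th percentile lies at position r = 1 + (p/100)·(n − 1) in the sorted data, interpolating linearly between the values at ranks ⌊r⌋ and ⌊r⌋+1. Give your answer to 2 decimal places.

121.75

Sorted: 17, 77, 103, 128, 269, 490, 543, 550, 571, 594, 616, 638.
n = 12.
r = 1 + (25/100)·(12 − 1) = 1 + 2.75 = 3.75.
Rank 3 is 103 and rank 4 is 128.
Interpolate: 103 + 0.75·(128 − 103) = 103 + 0.75·25 = 121.75.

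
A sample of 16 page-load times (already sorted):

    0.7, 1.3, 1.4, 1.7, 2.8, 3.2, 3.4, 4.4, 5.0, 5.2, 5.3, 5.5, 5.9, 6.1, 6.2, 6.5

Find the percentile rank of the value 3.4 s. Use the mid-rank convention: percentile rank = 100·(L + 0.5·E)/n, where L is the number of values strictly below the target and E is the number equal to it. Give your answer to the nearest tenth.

Count below 3.4: L = 6; count equal: E = 1; n = 16.
Percentile rank = 100·(6 + 0.5·1)/16 = 100·6.5/16 = 40.62.

40.6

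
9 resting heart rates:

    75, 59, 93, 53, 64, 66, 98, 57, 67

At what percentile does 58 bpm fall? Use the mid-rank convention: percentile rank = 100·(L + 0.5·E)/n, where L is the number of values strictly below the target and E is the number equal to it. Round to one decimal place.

22.2

Sorted: 53, 57, 59, 64, 66, 67, 75, 93, 98.
Count below 58: L = 2; count equal: E = 0; n = 9.
Percentile rank = 100·(2 + 0.5·0)/9 = 100·2/9 = 22.22.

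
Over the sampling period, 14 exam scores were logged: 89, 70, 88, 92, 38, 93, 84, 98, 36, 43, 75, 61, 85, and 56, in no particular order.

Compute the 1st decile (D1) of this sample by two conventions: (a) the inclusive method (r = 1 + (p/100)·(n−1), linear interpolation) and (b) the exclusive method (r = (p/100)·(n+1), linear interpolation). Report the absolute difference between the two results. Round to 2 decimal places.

2.50

Sorted: 36, 38, 43, 56, 61, 70, 75, 84, 85, 88, 89, 92, 93, 98.
n = 14.
(a) r = 2.3; between ranks 2 (38) and 3 (43): 39.5.
(b) r = 1.5; between ranks 1 (36) and 2 (38): 37.
|39.5 − 37| = 2.5.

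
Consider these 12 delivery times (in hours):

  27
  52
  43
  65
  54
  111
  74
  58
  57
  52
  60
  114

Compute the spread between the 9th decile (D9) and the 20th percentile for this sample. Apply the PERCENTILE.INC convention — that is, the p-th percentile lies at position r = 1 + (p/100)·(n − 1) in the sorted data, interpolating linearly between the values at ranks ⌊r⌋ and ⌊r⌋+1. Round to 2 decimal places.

Sorted: 27, 43, 52, 52, 54, 57, 58, 60, 65, 74, 111, 114.
n = 12.
P20: r = 3.2; ranks 3–4 are 52, 52; interpolating gives 52.
P90: r = 10.9; ranks 10–11 are 74, 111; interpolating gives 107.3.
Difference: 107.3 − 52 = 55.3.

55.30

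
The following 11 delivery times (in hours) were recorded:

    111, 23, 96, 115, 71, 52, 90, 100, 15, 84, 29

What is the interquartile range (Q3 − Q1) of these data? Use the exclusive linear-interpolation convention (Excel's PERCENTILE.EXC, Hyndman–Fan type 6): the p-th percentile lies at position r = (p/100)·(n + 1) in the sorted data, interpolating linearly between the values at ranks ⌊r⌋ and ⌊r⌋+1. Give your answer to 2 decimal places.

Sorted: 15, 23, 29, 52, 71, 84, 90, 96, 100, 111, 115.
n = 11.
P25: r = 3 (integer) → 29.
P75: r = 9 (integer) → 100.
Difference: 100 − 29 = 71.

71.00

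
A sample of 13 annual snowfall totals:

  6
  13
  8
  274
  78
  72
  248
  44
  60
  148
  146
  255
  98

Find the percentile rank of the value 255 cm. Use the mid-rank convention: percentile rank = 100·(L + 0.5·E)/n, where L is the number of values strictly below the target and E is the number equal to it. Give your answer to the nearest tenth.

88.5

Sorted: 6, 8, 13, 44, 60, 72, 78, 98, 146, 148, 248, 255, 274.
Count below 255: L = 11; count equal: E = 1; n = 13.
Percentile rank = 100·(11 + 0.5·1)/13 = 100·11.5/13 = 88.46.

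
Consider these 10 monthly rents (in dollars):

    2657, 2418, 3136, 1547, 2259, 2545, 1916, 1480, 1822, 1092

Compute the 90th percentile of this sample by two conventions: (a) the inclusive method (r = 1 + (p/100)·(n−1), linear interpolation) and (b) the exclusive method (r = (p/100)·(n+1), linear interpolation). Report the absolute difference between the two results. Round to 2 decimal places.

383.20

Sorted: 1092, 1480, 1547, 1822, 1916, 2259, 2418, 2545, 2657, 3136.
n = 10.
(a) r = 9.1; between ranks 9 (2657) and 10 (3136): 2704.9.
(b) r = 9.9; between ranks 9 (2657) and 10 (3136): 3088.1.
|2704.9 − 3088.1| = 383.2.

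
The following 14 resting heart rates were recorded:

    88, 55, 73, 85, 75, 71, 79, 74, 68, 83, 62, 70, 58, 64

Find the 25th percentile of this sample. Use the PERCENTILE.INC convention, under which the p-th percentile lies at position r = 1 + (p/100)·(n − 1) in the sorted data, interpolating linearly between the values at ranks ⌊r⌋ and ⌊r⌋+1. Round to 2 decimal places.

65.00

Sorted: 55, 58, 62, 64, 68, 70, 71, 73, 74, 75, 79, 83, 85, 88.
n = 14.
r = 1 + (25/100)·(14 − 1) = 1 + 3.25 = 4.25.
Rank 4 is 64 and rank 5 is 68.
Interpolate: 64 + 0.25·(68 − 64) = 64 + 0.25·4 = 65.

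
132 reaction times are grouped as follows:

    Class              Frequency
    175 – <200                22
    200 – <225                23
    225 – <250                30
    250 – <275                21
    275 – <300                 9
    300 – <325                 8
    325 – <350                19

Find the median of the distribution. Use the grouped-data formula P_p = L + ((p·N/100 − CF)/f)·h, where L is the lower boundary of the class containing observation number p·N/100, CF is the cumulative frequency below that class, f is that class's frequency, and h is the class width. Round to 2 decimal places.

242.50

N = 132; target position k = 50/100 · 132 = 66.
Cumulative frequencies: 22, 45, 75, 96, 105, 113, 132.
Observation 66 falls in the class 225 – <250.
L = 225, CF = 45, f = 30, h = 25.
P50 = 225 + ((66 − 45)/30)·25 = 225 + 17.5 = 242.5.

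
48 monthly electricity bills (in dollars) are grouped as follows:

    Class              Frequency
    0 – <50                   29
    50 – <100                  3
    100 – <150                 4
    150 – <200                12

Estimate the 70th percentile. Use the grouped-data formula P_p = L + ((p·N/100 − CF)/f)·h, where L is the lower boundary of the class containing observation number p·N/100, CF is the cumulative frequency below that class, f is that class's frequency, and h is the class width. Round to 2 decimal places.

120.00

N = 48; target position k = 70/100 · 48 = 33.6.
Cumulative frequencies: 29, 32, 36, 48.
Observation 33.6 falls in the class 100 – <150.
L = 100, CF = 32, f = 4, h = 50.
P70 = 100 + ((33.6 − 32)/4)·50 = 100 + 20 = 120.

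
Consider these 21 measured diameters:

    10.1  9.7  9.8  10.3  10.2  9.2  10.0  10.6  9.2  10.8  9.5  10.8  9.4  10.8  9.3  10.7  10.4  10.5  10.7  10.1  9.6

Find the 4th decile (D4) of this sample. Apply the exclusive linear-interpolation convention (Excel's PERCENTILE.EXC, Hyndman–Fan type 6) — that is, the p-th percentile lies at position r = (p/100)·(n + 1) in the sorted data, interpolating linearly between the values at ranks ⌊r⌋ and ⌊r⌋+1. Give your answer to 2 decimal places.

9.96

Sorted: 9.2, 9.2, 9.3, 9.4, 9.5, 9.6, 9.7, 9.8, 10.0, 10.1, 10.1, 10.2, 10.3, 10.4, 10.5, 10.6, 10.7, 10.7, 10.8, 10.8, 10.8.
n = 21.
r = (40/100)·(21 + 1) = 8.8.
Rank 8 is 9.8 and rank 9 is 10.0.
Interpolate: 9.8 + 0.8·(10.0 − 9.8) = 9.8 + 0.8·0.2 = 9.96.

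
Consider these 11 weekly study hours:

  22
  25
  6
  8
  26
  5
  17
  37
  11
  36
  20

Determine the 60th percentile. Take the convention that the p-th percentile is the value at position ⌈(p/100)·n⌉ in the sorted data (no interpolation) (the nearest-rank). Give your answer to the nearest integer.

22

Sorted: 5, 6, 8, 11, 17, 20, 22, 25, 26, 36, 37.
n = 11.
Position = ⌈60/100 · 11⌉ = ⌈6.6⌉ = 7.
The value at rank 7 is 22.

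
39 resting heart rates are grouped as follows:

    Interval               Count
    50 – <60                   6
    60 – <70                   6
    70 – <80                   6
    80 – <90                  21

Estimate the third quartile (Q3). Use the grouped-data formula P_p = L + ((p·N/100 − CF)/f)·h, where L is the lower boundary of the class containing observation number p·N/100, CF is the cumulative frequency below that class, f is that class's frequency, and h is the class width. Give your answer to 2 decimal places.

N = 39; target position k = 75/100 · 39 = 29.25.
Cumulative frequencies: 6, 12, 18, 39.
Observation 29.25 falls in the class 80 – <90.
L = 80, CF = 18, f = 21, h = 10.
P75 = 80 + ((29.25 − 18)/21)·10 = 80 + 5.35714 = 85.3571.

85.36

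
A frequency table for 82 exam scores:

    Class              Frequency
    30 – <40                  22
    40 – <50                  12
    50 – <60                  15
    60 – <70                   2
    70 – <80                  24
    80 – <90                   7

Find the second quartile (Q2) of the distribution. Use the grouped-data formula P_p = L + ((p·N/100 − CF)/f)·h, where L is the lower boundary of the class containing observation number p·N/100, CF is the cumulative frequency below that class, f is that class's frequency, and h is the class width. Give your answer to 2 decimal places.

54.67

N = 82; target position k = 50/100 · 82 = 41.
Cumulative frequencies: 22, 34, 49, 51, 75, 82.
Observation 41 falls in the class 50 – <60.
L = 50, CF = 34, f = 15, h = 10.
P50 = 50 + ((41 − 34)/15)·10 = 50 + 4.66667 = 54.6667.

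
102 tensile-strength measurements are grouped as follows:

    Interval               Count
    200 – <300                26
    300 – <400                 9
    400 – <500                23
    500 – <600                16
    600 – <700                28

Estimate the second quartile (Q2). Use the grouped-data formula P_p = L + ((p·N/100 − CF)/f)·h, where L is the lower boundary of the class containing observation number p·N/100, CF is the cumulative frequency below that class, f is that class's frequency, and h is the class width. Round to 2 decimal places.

N = 102; target position k = 50/100 · 102 = 51.
Cumulative frequencies: 26, 35, 58, 74, 102.
Observation 51 falls in the class 400 – <500.
L = 400, CF = 35, f = 23, h = 100.
P50 = 400 + ((51 − 35)/23)·100 = 400 + 69.5652 = 469.565.

469.57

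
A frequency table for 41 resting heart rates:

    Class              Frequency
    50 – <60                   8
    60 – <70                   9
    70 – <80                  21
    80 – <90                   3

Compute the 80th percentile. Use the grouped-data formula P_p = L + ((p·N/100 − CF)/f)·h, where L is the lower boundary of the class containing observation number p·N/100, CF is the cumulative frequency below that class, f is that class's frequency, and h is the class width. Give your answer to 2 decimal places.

N = 41; target position k = 80/100 · 41 = 32.8.
Cumulative frequencies: 8, 17, 38, 41.
Observation 32.8 falls in the class 70 – <80.
L = 70, CF = 17, f = 21, h = 10.
P80 = 70 + ((32.8 − 17)/21)·10 = 70 + 7.52381 = 77.5238.

77.52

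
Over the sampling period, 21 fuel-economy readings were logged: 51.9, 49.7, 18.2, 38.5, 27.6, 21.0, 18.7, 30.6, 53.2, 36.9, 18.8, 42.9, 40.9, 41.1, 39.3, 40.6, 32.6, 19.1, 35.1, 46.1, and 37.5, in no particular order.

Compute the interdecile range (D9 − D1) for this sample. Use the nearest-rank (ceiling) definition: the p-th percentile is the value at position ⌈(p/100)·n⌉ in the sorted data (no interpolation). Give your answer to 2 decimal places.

30.90

Sorted: 18.2, 18.7, 18.8, 19.1, 21.0, 27.6, 30.6, 32.6, 35.1, 36.9, 37.5, 38.5, 39.3, 40.6, 40.9, 41.1, 42.9, 46.1, 49.7, 51.9, 53.2.
n = 21.
P10: rank ⌈10/100·21⌉ = 3 → 18.8.
P90: rank ⌈90/100·21⌉ = 19 → 49.7.
Difference: 49.7 − 18.8 = 30.9.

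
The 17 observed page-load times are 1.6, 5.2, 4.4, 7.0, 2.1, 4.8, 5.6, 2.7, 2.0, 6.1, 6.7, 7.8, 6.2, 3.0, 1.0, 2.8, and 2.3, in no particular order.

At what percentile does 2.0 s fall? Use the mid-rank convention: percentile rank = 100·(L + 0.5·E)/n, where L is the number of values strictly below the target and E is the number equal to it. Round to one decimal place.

Sorted: 1.0, 1.6, 2.0, 2.1, 2.3, 2.7, 2.8, 3.0, 4.4, 4.8, 5.2, 5.6, 6.1, 6.2, 6.7, 7.0, 7.8.
Count below 2.0: L = 2; count equal: E = 1; n = 17.
Percentile rank = 100·(2 + 0.5·1)/17 = 100·2.5/17 = 14.71.

14.7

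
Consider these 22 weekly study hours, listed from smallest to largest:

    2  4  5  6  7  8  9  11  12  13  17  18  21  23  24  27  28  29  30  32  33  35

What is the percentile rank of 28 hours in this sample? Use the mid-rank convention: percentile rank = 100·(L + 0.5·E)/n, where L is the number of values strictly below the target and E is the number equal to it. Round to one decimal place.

75.0

Count below 28: L = 16; count equal: E = 1; n = 22.
Percentile rank = 100·(16 + 0.5·1)/22 = 100·16.5/22 = 75.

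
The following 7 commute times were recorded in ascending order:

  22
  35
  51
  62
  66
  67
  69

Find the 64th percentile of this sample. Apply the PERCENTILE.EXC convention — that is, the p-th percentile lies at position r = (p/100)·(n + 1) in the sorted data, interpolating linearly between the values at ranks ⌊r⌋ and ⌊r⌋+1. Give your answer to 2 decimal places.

n = 7.
r = (64/100)·(7 + 1) = 5.12.
Rank 5 is 66 and rank 6 is 67.
Interpolate: 66 + 0.12·(67 − 66) = 66 + 0.12·1 = 66.12.

66.12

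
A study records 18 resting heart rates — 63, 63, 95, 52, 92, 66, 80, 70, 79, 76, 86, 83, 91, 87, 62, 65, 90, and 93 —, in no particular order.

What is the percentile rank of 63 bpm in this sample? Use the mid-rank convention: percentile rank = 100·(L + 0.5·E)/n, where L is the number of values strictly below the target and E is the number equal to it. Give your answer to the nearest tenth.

16.7

Sorted: 52, 62, 63, 63, 65, 66, 70, 76, 79, 80, 83, 86, 87, 90, 91, 92, 93, 95.
Count below 63: L = 2; count equal: E = 2; n = 18.
Percentile rank = 100·(2 + 0.5·2)/18 = 100·3/18 = 16.67.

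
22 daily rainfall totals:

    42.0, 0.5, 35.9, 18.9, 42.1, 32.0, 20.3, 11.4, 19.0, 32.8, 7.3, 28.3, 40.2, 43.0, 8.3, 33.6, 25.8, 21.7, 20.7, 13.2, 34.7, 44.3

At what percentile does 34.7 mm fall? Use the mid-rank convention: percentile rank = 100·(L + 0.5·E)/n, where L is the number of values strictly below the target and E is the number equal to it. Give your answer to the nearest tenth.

Sorted: 0.5, 7.3, 8.3, 11.4, 13.2, 18.9, 19.0, 20.3, 20.7, 21.7, 25.8, 28.3, 32.0, 32.8, 33.6, 34.7, 35.9, 40.2, 42.0, 42.1, 43.0, 44.3.
Count below 34.7: L = 15; count equal: E = 1; n = 22.
Percentile rank = 100·(15 + 0.5·1)/22 = 100·15.5/22 = 70.45.

70.5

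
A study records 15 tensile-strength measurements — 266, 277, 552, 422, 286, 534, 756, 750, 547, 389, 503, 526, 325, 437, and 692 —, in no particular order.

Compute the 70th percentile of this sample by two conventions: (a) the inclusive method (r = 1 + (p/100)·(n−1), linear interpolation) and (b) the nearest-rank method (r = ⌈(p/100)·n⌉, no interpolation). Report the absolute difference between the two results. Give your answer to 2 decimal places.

Sorted: 266, 277, 286, 325, 389, 422, 437, 503, 526, 534, 547, 552, 692, 750, 756.
n = 15.
(a) r = 10.8; between ranks 10 (534) and 11 (547): 544.4.
(b) the nearest-rank method: rank 11 → 547.
|544.4 − 547| = 2.6.

2.60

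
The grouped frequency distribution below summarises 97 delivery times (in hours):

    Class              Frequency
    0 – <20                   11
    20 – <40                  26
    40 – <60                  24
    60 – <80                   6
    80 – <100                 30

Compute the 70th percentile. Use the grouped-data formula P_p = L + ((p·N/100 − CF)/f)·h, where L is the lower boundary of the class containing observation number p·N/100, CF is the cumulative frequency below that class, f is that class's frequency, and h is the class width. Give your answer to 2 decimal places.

N = 97; target position k = 70/100 · 97 = 67.9.
Cumulative frequencies: 11, 37, 61, 67, 97.
Observation 67.9 falls in the class 80 – <100.
L = 80, CF = 67, f = 30, h = 20.
P70 = 80 + ((67.9 − 67)/30)·20 = 80 + 0.6 = 80.6.

80.60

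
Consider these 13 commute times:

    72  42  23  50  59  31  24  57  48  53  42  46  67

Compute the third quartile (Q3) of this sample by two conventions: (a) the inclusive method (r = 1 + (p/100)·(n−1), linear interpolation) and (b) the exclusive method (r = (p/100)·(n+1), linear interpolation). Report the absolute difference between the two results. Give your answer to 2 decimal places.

1.00

Sorted: 23, 24, 31, 42, 42, 46, 48, 50, 53, 57, 59, 67, 72.
n = 13.
(a) r = 10 → value at rank 10 = 57.
(b) r = 10.5; between ranks 10 (57) and 11 (59): 58.
|57 − 58| = 1.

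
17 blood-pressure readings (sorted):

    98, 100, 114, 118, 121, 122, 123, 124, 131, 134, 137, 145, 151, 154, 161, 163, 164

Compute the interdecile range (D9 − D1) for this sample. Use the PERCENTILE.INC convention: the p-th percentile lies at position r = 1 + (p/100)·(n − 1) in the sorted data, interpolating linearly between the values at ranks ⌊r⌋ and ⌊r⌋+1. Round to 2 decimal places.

n = 17.
P10: r = 2.6; ranks 2–3 are 100, 114; interpolating gives 108.4.
P90: r = 15.4; ranks 15–16 are 161, 163; interpolating gives 161.8.
Difference: 161.8 − 108.4 = 53.4.

53.40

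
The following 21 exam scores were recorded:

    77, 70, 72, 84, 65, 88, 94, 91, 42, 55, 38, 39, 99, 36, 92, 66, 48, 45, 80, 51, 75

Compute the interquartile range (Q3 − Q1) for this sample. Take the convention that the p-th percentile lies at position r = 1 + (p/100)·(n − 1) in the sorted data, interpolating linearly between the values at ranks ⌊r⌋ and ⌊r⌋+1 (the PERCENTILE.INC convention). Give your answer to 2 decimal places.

Sorted: 36, 38, 39, 42, 45, 48, 51, 55, 65, 66, 70, 72, 75, 77, 80, 84, 88, 91, 92, 94, 99.
n = 21.
P25: r = 6 (integer) → 48.
P75: r = 16 (integer) → 84.
Difference: 84 − 48 = 36.

36.00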